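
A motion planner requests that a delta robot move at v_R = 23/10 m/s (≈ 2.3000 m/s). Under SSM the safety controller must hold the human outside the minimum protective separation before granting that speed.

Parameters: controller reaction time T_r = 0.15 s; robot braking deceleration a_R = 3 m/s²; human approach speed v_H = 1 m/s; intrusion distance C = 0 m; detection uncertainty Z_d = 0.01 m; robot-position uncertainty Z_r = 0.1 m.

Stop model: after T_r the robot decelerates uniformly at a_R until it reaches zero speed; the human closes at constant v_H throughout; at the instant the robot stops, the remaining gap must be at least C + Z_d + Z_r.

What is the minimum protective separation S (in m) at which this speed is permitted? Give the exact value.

braking lasts T_s = (23/10)/3 = 0.7667 s
robot covers v_R·T_r = 2.3000·0.1500 = 0.3450 m before braking
robot covers 2.3000·0.7667 − ½·3.0000·0.7667² = 0.8817 m while stopping
human over T_r+T_s: 1.0000·(0.1500+0.7667) = 0.9167 m
margins: 0.0000+0.0100+0.1000 = 0.1100 m
S_min ≈ 0.3450+0.8817+0.9167+0.1100  ⇒  S_min = 169/75 m

S_min = 169/75 m = 2.2533 m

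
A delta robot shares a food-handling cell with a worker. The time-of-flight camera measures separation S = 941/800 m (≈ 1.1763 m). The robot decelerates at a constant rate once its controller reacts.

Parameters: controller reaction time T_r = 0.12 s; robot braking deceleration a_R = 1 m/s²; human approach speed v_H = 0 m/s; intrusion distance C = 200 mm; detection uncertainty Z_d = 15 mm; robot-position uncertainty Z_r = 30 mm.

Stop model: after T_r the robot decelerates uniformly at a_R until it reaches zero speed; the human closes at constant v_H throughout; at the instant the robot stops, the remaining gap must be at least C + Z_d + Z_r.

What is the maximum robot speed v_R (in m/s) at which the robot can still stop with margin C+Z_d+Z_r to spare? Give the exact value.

collect terms ⇒ (1/2)·v_R² + (3/25)·v_R + (-149/160) = 0
  disc = (3/25)² − 4·(1/2)·(-149/160) = 18769/10000 ; √disc = 137/100
  v_R = (−(3/25) + 137/100) / (2·(1/2)) = 5/4 m/s
check:
stop time T_s = (5/4)/1 = 1.2500 s
reaction-phase robot travel = 1.2500·0.1200 = 0.1500 m
robot covers 1.2500·1.2500 − ½·1.0000·1.2500² = 0.7812 m while stopping
person approaches 0.0000·(0.1200+1.2500) = 0.0000 m
margins: 0.2000+0.0150+0.0300 = 0.2450 m
sum ≈ 0.1500+0.7812+0.0000+0.2450 ≈ 1.1763 m = S ✓

v_R_max = 5/4 m/s = 1.2500 m/s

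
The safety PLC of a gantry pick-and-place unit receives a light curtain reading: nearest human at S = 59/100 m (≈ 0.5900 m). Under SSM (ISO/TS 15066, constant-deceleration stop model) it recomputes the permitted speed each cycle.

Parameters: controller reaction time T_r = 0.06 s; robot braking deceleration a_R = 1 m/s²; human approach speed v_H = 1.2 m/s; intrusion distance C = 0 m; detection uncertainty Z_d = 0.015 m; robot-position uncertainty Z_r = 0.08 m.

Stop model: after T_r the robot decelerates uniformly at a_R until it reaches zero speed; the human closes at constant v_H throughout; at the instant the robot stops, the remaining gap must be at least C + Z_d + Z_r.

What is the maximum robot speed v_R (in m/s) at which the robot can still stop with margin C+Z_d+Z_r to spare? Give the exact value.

at the boundary: (1/2)·v² + (63/50)·v + (-423/1000) = 0
  disc = (63/50)² − 4·(1/2)·(-423/1000) = 1521/625 ; √disc = 39/25
  v_R = (−(63/50) + 39/25) / (2·(1/2)) = 3/10 m/s
check:
stop time T_s = (3/10)/1 = 0.3000 s
reaction-phase robot travel = 0.3000·0.0600 = 0.0180 m
robot under decel: 0.3000²/(2·1.0000) = 0.0450 m
person approaches 1.2000·(0.0600+0.3000) = 0.4320 m
residual clearance needed = 0.0000+0.0150+0.0800 = 0.0950 m
sum ≈ 0.0180+0.0450+0.4320+0.0950 ≈ 0.5900 m = S ✓

v_R_max = 3/10 m/s = 0.3000 m/s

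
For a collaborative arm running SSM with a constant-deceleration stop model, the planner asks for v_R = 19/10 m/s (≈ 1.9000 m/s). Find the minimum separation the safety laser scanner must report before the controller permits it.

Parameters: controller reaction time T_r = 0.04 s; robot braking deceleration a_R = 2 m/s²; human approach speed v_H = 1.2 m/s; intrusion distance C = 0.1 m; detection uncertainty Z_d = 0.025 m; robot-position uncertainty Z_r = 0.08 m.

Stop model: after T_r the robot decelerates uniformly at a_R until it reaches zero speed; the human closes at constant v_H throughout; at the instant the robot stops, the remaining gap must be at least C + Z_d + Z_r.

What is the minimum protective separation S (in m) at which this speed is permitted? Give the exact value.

S_min = 4743/2000 m = 2.3715 m

stop time T_s = (19/10)/2 = 0.9500 s
robot covers v_R·T_r = 1.9000·0.0400 = 0.0760 m before braking
robot covers 1.9000·0.9500 − ½·2.0000·0.9500² = 0.9025 m while stopping
human over T_r+T_s: 1.2000·(0.0400+0.9500) = 1.1880 m
C+Z_d+Z_r = 0.1000+0.0250+0.0800 = 0.2050 m
S_min ≈ 0.0760+0.9025+1.1880+0.2050  ⇒  S_min = 4743/2000 m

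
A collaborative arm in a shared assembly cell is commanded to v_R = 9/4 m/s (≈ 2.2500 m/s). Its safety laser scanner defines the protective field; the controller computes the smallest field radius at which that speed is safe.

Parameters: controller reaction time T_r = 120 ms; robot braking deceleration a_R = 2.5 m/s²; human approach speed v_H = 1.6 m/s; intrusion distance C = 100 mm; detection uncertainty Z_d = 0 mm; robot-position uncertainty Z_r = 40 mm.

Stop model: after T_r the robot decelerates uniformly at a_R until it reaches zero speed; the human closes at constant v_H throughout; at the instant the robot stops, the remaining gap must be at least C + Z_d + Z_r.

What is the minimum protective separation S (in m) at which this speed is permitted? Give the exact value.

S_min = 6109/2000 m = 3.0545 m

braking lasts T_s = (9/4)/(5/2) = 0.9000 s
robot in T_r: 2.2500·0.1200 = 0.2700 m
robot under decel: 2.2500²/(2·2.5000) = 1.0125 m
human over T_r+T_s: 1.6000·(0.1200+0.9000) = 1.6320 m
residual clearance needed = 0.1000+0.0000+0.0400 = 0.1400 m
S_min ≈ 0.2700+1.0125+1.6320+0.1400  ⇒  S_min = 6109/2000 m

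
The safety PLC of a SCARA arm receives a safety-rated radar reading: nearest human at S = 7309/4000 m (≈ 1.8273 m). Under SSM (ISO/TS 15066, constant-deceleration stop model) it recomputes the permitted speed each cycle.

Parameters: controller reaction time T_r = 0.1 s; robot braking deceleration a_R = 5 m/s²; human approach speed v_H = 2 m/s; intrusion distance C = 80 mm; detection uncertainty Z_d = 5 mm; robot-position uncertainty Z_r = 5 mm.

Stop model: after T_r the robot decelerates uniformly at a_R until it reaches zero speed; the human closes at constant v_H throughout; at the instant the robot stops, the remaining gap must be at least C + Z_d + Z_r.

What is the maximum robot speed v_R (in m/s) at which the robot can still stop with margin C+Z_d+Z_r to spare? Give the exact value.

collect terms ⇒ (1/10)·v_R² + (1/2)·v_R + (-6149/4000) = 0
  disc = (1/2)² − 4·(1/10)·(-6149/4000) = 8649/10000 ; √disc = 93/100
  v_R = (−(1/2) + 93/100) / (2·(1/10)) = 43/20 m/s
check:
braking lasts T_s = (43/20)/5 = 0.4300 s
robot in T_r: 2.1500·0.1000 = 0.2150 m
robot under decel: 2.1500²/(2·5.0000) = 0.4622 m
human over T_r+T_s: 2.0000·(0.1000+0.4300) = 1.0600 m
residual clearance needed = 0.0800+0.0050+0.0050 = 0.0900 m
sum ≈ 0.2150+0.4622+1.0600+0.0900 ≈ 1.8273 m = S ✓

v_R_max = 43/20 m/s = 2.1500 m/s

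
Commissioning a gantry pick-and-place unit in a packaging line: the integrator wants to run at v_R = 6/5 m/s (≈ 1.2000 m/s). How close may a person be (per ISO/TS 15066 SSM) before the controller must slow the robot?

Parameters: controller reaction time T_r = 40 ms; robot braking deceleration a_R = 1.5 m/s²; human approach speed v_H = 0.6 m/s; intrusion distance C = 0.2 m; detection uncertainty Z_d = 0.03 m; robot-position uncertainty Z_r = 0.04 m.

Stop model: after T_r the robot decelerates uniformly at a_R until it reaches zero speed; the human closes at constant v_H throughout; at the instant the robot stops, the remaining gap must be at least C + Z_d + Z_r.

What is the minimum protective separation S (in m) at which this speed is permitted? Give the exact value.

S_min = 651/500 m = 1.3020 m

stop time T_s = (6/5)/(3/2) = 0.8000 s
robot covers v_R·T_r = 1.2000·0.0400 = 0.0480 m before braking
robot under decel: 1.2000²/(2·1.5000) = 0.4800 m
person approaches 0.6000·(0.0400+0.8000) = 0.5040 m
margins: 0.2000+0.0300+0.0400 = 0.2700 m
S_min ≈ 0.0480+0.4800+0.5040+0.2700  ⇒  S_min = 651/500 m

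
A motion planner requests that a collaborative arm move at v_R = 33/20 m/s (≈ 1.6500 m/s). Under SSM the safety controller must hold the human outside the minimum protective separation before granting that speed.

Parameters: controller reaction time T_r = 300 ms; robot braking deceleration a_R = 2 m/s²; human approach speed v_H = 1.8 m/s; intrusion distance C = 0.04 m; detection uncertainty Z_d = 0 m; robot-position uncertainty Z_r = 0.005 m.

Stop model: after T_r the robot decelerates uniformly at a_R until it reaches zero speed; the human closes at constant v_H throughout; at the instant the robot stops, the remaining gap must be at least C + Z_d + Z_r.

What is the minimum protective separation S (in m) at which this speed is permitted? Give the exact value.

S_min = 5193/1600 m = 3.2456 m

braking lasts T_s = (33/20)/2 = 0.8250 s
robot in T_r: 1.6500·0.3000 = 0.4950 m
robot under decel: 1.6500²/(2·2.0000) = 0.6806 m
human closes 1.8000·1.1250 = 2.0250 m
residual clearance needed = 0.0400+0.0000+0.0050 = 0.0450 m
S_min ≈ 0.4950+0.6806+2.0250+0.0450  ⇒  S_min = 5193/1600 m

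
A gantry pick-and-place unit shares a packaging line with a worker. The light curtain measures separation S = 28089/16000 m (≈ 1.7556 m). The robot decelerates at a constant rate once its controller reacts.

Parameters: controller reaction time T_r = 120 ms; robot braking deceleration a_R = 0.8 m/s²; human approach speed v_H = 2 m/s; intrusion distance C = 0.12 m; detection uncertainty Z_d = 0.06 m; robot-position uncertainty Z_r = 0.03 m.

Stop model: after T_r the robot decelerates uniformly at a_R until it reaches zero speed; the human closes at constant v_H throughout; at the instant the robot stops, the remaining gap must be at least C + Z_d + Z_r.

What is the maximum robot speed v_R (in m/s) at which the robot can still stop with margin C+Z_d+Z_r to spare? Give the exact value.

quadratic (5/8)·v² + (131/50)·v + (-20889/16000) = 0
  disc = (131/50)² − 4·(5/8)·(-20889/16000) = 1620529/160000 ; √disc = 1273/400
  v_R = (−(131/50) + 1273/400) / (2·(5/8)) = 9/20 m/s
check:
stop time T_s = (9/20)/(4/5) = 0.5625 s
reaction-phase robot travel = 0.4500·0.1200 = 0.0540 m
braking distance = 0.4500²/(2·0.8000) = 0.1266 m
human over T_r+T_s: 2.0000·(0.1200+0.5625) = 1.3650 m
residual clearance needed = 0.1200+0.0600+0.0300 = 0.2100 m
sum ≈ 0.0540+0.1266+1.3650+0.2100 ≈ 1.7556 m = S ✓

v_R_max = 9/20 m/s = 0.4500 m/s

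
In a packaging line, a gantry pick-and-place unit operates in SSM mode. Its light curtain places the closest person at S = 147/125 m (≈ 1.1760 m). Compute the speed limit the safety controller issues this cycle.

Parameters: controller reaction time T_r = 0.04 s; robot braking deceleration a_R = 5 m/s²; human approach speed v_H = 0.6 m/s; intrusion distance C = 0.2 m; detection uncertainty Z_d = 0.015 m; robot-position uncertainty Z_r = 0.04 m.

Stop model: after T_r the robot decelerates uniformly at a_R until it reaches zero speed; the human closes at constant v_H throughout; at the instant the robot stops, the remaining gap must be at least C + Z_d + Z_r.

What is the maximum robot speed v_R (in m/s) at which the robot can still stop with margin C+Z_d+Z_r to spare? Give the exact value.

collect terms ⇒ (1/10)·v_R² + (4/25)·v_R + (-897/1000) = 0
  disc = (4/25)² − 4·(1/10)·(-897/1000) = 961/2500 ; √disc = 31/50
  v_R = (−(4/25) + 31/50) / (2·(1/10)) = 23/10 m/s
check:
stop time T_s = (23/10)/5 = 0.4600 s
robot covers v_R·T_r = 2.3000·0.0400 = 0.0920 m before braking
braking distance = 2.3000²/(2·5.0000) = 0.5290 m
human closes 0.6000·0.5000 = 0.3000 m
C+Z_d+Z_r = 0.2000+0.0150+0.0400 = 0.2550 m
sum ≈ 0.0920+0.5290+0.3000+0.2550 ≈ 1.1760 m = S ✓

v_R_max = 23/10 m/s = 2.3000 m/s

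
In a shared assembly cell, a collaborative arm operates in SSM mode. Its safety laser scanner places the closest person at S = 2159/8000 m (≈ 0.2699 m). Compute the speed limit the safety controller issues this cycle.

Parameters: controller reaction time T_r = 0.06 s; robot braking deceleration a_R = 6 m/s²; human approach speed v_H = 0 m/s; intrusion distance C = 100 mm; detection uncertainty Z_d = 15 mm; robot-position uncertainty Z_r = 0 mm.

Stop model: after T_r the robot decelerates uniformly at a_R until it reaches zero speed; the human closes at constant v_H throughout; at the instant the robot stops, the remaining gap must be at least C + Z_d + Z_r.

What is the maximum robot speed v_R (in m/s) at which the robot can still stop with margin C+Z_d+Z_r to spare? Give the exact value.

v_R_max = 21/20 m/s = 1.0500 m/s

at the boundary: (1/12)·v² + (3/50)·v + (-1239/8000) = 0
  disc = (3/50)² − 4·(1/12)·(-1239/8000) = 2209/40000 ; √disc = 47/200
  v_R = (−(3/50) + 47/200) / (2·(1/12)) = 21/20 m/s
check:
braking lasts T_s = (21/20)/6 = 0.1750 s
reaction-phase robot travel = 1.0500·0.0600 = 0.0630 m
robot under decel: 1.0500²/(2·6.0000) = 0.0919 m
person approaches 0.0000·(0.0600+0.1750) = 0.0000 m
residual clearance needed = 0.1000+0.0150+0.0000 = 0.1150 m
sum ≈ 0.0630+0.0919+0.0000+0.1150 ≈ 0.2699 m = S ✓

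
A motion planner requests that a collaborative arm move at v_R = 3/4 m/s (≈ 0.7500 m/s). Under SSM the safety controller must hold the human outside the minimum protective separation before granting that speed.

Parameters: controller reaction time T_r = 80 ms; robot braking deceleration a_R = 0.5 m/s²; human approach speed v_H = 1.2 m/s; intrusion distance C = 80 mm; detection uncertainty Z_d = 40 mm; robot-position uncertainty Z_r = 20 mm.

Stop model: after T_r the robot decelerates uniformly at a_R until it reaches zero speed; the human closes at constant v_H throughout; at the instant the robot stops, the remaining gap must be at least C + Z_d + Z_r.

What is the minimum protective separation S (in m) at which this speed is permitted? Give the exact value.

stop time T_s = (3/4)/(1/2) = 1.5000 s
robot covers v_R·T_r = 0.7500·0.0800 = 0.0600 m before braking
robot under decel: 0.7500²/(2·0.5000) = 0.5625 m
human closes 1.2000·1.5800 = 1.8960 m
residual clearance needed = 0.0800+0.0400+0.0200 = 0.1400 m
S_min ≈ 0.0600+0.5625+1.8960+0.1400  ⇒  S_min = 5317/2000 m

S_min = 5317/2000 m = 2.6585 m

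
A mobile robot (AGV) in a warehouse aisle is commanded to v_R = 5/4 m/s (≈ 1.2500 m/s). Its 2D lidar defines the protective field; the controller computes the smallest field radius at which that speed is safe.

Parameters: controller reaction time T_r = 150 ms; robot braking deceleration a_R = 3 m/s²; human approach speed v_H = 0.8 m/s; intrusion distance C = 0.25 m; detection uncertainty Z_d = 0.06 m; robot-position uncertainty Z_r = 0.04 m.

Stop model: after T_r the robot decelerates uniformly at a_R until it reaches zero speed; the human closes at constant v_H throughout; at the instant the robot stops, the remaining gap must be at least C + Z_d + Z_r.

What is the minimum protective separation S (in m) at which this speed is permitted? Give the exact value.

braking lasts T_s = (5/4)/3 = 0.4167 s
robot covers v_R·T_r = 1.2500·0.1500 = 0.1875 m before braking
robot covers 1.2500·0.4167 − ½·3.0000·0.4167² = 0.2604 m while stopping
person approaches 0.8000·(0.1500+0.4167) = 0.4533 m
margins: 0.2500+0.0600+0.0400 = 0.3500 m
S_min ≈ 0.1875+0.2604+0.4533+0.3500  ⇒  S_min = 1001/800 m

S_min = 1001/800 m = 1.2512 m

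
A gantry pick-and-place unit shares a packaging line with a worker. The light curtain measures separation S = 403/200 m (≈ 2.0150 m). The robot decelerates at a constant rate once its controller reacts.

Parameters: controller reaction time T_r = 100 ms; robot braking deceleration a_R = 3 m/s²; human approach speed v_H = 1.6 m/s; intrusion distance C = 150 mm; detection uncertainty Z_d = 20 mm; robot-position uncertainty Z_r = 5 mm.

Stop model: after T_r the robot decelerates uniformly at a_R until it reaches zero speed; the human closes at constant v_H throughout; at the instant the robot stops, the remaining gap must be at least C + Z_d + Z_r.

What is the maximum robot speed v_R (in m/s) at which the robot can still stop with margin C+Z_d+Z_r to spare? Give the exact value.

at the boundary: (1/6)·v² + (19/30)·v + (-42/25) = 0
  disc = (19/30)² − 4·(1/6)·(-42/25) = 1369/900 ; √disc = 37/30
  v_R = (−(19/30) + 37/30) / (2·(1/6)) = 9/5 m/s
check:
stop time T_s = (9/5)/3 = 0.6000 s
reaction-phase robot travel = 1.8000·0.1000 = 0.1800 m
robot covers 1.8000·0.6000 − ½·3.0000·0.6000² = 0.5400 m while stopping
human over T_r+T_s: 1.6000·(0.1000+0.6000) = 1.1200 m
C+Z_d+Z_r = 0.1500+0.0200+0.0050 = 0.1750 m
sum ≈ 0.1800+0.5400+1.1200+0.1750 ≈ 2.0150 m = S ✓

v_R_max = 9/5 m/s = 1.8000 m/s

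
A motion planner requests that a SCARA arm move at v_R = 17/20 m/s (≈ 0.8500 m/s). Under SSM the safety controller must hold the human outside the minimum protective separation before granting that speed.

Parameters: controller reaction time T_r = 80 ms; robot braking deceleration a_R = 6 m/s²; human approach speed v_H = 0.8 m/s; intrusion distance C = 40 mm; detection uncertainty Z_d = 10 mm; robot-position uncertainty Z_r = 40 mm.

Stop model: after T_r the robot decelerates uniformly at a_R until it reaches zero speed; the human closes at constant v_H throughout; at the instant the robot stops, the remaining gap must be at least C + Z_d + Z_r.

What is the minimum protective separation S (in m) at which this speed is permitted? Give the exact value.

S_min = 9493/24000 m = 0.3955 m

braking lasts T_s = (17/20)/6 = 0.1417 s
robot covers v_R·T_r = 0.8500·0.0800 = 0.0680 m before braking
robot covers 0.8500·0.1417 − ½·6.0000·0.1417² = 0.0602 m while stopping
human over T_r+T_s: 0.8000·(0.0800+0.1417) = 0.1773 m
margins: 0.0400+0.0100+0.0400 = 0.0900 m
S_min ≈ 0.0680+0.0602+0.1773+0.0900  ⇒  S_min = 9493/24000 m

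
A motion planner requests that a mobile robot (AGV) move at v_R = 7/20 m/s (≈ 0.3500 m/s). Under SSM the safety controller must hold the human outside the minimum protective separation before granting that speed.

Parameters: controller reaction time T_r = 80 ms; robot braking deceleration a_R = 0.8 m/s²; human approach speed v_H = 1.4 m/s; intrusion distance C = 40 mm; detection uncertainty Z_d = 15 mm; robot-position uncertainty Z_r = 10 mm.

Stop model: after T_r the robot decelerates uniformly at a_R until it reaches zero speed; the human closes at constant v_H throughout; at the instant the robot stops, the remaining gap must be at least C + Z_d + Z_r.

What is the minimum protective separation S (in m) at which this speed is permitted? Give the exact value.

stop time T_s = (7/20)/(4/5) = 0.4375 s
reaction-phase robot travel = 0.3500·0.0800 = 0.0280 m
robot covers 0.3500·0.4375 − ½·0.8000·0.4375² = 0.0766 m while stopping
human over T_r+T_s: 1.4000·(0.0800+0.4375) = 0.7245 m
residual clearance needed = 0.0400+0.0150+0.0100 = 0.0650 m
S_min ≈ 0.0280+0.0766+0.7245+0.0650  ⇒  S_min = 2861/3200 m

S_min = 2861/3200 m = 0.8941 m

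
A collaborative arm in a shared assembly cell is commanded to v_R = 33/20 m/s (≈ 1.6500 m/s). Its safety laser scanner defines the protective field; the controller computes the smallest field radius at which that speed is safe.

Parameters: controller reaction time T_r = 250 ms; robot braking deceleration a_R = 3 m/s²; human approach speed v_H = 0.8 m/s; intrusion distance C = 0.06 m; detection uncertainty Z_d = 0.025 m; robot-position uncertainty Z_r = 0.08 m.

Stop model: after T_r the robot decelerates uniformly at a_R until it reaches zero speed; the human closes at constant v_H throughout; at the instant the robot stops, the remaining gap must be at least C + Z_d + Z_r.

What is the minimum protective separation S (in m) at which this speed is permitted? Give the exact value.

S_min = 1337/800 m = 1.6712 m

stop time T_s = (33/20)/3 = 0.5500 s
robot covers v_R·T_r = 1.6500·0.2500 = 0.4125 m before braking
robot covers 1.6500·0.5500 − ½·3.0000·0.5500² = 0.4537 m while stopping
human over T_r+T_s: 0.8000·(0.2500+0.5500) = 0.6400 m
margins: 0.0600+0.0250+0.0800 = 0.1650 m
S_min ≈ 0.4125+0.4537+0.6400+0.1650  ⇒  S_min = 1337/800 m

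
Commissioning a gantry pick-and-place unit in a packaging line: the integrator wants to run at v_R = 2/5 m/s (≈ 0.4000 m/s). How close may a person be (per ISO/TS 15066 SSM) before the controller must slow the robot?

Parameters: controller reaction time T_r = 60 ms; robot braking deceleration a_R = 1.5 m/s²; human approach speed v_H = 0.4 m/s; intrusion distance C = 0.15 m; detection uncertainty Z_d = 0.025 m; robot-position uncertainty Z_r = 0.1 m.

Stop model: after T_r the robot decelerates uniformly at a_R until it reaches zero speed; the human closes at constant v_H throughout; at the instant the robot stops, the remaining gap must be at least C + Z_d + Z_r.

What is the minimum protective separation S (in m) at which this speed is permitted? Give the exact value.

T_s = v_R/a_R = (2/5)/(3/2) = 0.2667 s
robot in T_r: 0.4000·0.0600 = 0.0240 m
robot covers 0.4000·0.2667 − ½·1.5000·0.2667² = 0.0533 m while stopping
human closes 0.4000·0.3267 = 0.1307 m
margins: 0.1500+0.0250+0.1000 = 0.2750 m
S_min ≈ 0.0240+0.0533+0.1307+0.2750  ⇒  S_min = 483/1000 m

S_min = 483/1000 m = 0.4830 m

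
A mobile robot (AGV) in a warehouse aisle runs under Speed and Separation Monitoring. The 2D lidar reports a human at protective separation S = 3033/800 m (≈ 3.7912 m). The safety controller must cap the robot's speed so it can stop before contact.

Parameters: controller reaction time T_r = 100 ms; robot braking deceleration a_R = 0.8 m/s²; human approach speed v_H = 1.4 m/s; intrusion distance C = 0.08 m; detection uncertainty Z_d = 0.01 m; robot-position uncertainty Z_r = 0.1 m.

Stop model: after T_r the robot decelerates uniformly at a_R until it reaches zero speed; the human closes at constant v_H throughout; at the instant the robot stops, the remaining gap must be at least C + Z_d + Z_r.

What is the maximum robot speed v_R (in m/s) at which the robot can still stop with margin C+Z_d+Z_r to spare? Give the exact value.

collect terms ⇒ (5/8)·v_R² + (37/20)·v_R + (-2769/800) = 0
  disc = (37/20)² − 4·(5/8)·(-2769/800) = 19321/1600 ; √disc = 139/40
  v_R = (−(37/20) + 139/40) / (2·(5/8)) = 13/10 m/s
check:
T_s = v_R/a_R = (13/10)/(4/5) = 1.6250 s
robot in T_r: 1.3000·0.1000 = 0.1300 m
braking distance = 1.3000²/(2·0.8000) = 1.0562 m
human over T_r+T_s: 1.4000·(0.1000+1.6250) = 2.4150 m
margins: 0.0800+0.0100+0.1000 = 0.1900 m
sum ≈ 0.1300+1.0562+2.4150+0.1900 ≈ 3.7912 m = S ✓

v_R_max = 13/10 m/s = 1.3000 m/s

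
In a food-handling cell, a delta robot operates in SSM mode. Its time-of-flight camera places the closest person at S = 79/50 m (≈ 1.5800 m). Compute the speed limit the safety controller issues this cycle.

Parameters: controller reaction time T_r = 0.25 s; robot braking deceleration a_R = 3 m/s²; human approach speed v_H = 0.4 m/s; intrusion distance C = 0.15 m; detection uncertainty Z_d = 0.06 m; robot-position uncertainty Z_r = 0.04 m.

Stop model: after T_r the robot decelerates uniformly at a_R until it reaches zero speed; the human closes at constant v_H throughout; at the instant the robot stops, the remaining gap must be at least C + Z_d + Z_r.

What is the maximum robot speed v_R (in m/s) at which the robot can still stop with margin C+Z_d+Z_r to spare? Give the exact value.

at the boundary: (1/6)·v² + (23/60)·v + (-123/100) = 0
  disc = (23/60)² − 4·(1/6)·(-123/100) = 3481/3600 ; √disc = 59/60
  v_R = (−(23/60) + 59/60) / (2·(1/6)) = 9/5 m/s
check:
T_s = v_R/a_R = (9/5)/3 = 0.6000 s
robot covers v_R·T_r = 1.8000·0.2500 = 0.4500 m before braking
braking distance = 1.8000²/(2·3.0000) = 0.5400 m
human closes 0.4000·0.8500 = 0.3400 m
C+Z_d+Z_r = 0.1500+0.0600+0.0400 = 0.2500 m
sum ≈ 0.4500+0.5400+0.3400+0.2500 ≈ 1.5800 m = S ✓

v_R_max = 9/5 m/s = 1.8000 m/s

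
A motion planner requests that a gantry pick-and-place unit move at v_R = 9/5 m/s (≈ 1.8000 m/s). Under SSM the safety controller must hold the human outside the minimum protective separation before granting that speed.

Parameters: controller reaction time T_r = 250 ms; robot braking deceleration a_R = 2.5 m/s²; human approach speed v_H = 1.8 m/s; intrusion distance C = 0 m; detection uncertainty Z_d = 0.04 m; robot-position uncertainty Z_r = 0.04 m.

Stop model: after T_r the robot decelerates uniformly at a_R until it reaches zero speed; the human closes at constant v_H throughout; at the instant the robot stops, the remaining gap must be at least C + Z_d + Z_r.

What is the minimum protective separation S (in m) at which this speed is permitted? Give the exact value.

S_min = 731/250 m = 2.9240 m

braking lasts T_s = (9/5)/(5/2) = 0.7200 s
robot covers v_R·T_r = 1.8000·0.2500 = 0.4500 m before braking
braking distance = 1.8000²/(2·2.5000) = 0.6480 m
human closes 1.8000·0.9700 = 1.7460 m
C+Z_d+Z_r = 0.0000+0.0400+0.0400 = 0.0800 m
S_min ≈ 0.4500+0.6480+1.7460+0.0800  ⇒  S_min = 731/250 m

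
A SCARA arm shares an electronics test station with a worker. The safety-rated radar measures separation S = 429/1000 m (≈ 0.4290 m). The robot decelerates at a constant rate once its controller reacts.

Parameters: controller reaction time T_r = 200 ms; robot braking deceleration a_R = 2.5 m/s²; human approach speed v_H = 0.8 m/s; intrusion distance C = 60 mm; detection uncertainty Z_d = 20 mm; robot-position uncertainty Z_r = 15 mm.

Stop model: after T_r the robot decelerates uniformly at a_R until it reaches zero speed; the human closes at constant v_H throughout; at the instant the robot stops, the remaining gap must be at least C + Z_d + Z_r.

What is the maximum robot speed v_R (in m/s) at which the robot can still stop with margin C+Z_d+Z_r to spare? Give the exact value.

v_R_max = 3/10 m/s = 0.3000 m/s

collect terms ⇒ (1/5)·v_R² + (13/25)·v_R + (-87/500) = 0
  disc = (13/25)² − 4·(1/5)·(-87/500) = 256/625 ; √disc = 16/25
  v_R = (−(13/25) + 16/25) / (2·(1/5)) = 3/10 m/s
check:
stop time T_s = (3/10)/(5/2) = 0.1200 s
robot in T_r: 0.3000·0.2000 = 0.0600 m
braking distance = 0.3000²/(2·2.5000) = 0.0180 m
person approaches 0.8000·(0.2000+0.1200) = 0.2560 m
margins: 0.0600+0.0200+0.0150 = 0.0950 m
sum ≈ 0.0600+0.0180+0.2560+0.0950 ≈ 0.4290 m = S ✓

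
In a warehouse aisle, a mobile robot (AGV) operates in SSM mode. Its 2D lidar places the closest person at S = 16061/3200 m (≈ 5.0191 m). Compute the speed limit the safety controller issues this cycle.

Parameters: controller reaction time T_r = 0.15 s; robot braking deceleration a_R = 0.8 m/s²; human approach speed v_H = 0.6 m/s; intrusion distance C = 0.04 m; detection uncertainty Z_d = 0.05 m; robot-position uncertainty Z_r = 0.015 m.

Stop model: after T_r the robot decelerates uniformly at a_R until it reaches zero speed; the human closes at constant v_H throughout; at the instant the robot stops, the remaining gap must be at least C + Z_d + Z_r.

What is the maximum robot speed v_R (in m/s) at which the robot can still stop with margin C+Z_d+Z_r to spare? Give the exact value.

at the boundary: (5/8)·v² + (9/10)·v + (-15437/3200) = 0
  disc = (9/10)² − 4·(5/8)·(-15437/3200) = 82369/6400 ; √disc = 287/80
  v_R = (−(9/10) + 287/80) / (2·(5/8)) = 43/20 m/s
check:
stop time T_s = (43/20)/(4/5) = 2.6875 s
reaction-phase robot travel = 2.1500·0.1500 = 0.3225 m
robot covers 2.1500·2.6875 − ½·0.8000·2.6875² = 2.8891 m while stopping
human over T_r+T_s: 0.6000·(0.1500+2.6875) = 1.7025 m
margins: 0.0400+0.0500+0.0150 = 0.1050 m
sum ≈ 0.3225+2.8891+1.7025+0.1050 ≈ 5.0191 m = S ✓

v_R_max = 43/20 m/s = 2.1500 m/s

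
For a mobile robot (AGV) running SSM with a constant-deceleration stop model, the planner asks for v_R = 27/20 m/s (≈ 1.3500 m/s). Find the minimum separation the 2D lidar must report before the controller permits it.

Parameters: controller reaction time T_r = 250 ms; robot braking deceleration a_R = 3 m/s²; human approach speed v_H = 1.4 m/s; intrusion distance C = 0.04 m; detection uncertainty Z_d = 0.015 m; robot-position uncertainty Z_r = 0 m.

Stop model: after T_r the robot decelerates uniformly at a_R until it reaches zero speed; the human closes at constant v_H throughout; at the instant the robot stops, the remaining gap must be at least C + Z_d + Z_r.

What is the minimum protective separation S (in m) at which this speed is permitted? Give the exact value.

S_min = 1341/800 m = 1.6763 m

braking lasts T_s = (27/20)/3 = 0.4500 s
robot covers v_R·T_r = 1.3500·0.2500 = 0.3375 m before braking
braking distance = 1.3500²/(2·3.0000) = 0.3038 m
human closes 1.4000·0.7000 = 0.9800 m
residual clearance needed = 0.0400+0.0150+0.0000 = 0.0550 m
S_min ≈ 0.3375+0.3038+0.9800+0.0550  ⇒  S_min = 1341/800 m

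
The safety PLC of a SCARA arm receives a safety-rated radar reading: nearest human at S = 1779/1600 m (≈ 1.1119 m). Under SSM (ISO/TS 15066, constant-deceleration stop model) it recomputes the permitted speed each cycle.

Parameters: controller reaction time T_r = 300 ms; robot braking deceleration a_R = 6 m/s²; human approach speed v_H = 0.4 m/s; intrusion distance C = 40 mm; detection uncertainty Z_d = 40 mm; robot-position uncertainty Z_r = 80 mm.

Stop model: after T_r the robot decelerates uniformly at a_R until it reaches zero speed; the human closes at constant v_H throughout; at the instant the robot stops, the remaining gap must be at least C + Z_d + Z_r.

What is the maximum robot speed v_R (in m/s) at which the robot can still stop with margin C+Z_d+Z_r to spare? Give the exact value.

quadratic (1/12)·v² + (11/30)·v + (-1331/1600) = 0
  disc = (11/30)² − 4·(1/12)·(-1331/1600) = 5929/14400 ; √disc = 77/120
  v_R = (−(11/30) + 77/120) / (2·(1/12)) = 33/20 m/s
check:
T_s = v_R/a_R = (33/20)/6 = 0.2750 s
robot covers v_R·T_r = 1.6500·0.3000 = 0.4950 m before braking
robot covers 1.6500·0.2750 − ½·6.0000·0.2750² = 0.2269 m while stopping
person approaches 0.4000·(0.3000+0.2750) = 0.2300 m
residual clearance needed = 0.0400+0.0400+0.0800 = 0.1600 m
sum ≈ 0.4950+0.2269+0.2300+0.1600 ≈ 1.1119 m = S ✓

v_R_max = 33/20 m/s = 1.6500 m/s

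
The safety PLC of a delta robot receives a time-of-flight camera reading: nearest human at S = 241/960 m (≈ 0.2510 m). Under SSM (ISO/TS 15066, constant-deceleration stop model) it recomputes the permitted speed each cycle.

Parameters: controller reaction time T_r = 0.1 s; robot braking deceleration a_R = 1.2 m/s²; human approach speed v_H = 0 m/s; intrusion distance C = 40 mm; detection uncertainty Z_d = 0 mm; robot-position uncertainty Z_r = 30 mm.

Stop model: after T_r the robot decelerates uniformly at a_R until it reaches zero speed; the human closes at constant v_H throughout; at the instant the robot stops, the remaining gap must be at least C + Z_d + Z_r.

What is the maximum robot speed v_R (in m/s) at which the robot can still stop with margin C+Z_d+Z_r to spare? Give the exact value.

quadratic (5/12)·v² + (1/10)·v + (-869/4800) = 0
  disc = (1/10)² − 4·(5/12)·(-869/4800) = 4489/14400 ; √disc = 67/120
  v_R = (−(1/10) + 67/120) / (2·(5/12)) = 11/20 m/s
check:
braking lasts T_s = (11/20)/(6/5) = 0.4583 s
robot in T_r: 0.5500·0.1000 = 0.0550 m
braking distance = 0.5500²/(2·1.2000) = 0.1260 m
human over T_r+T_s: 0.0000·(0.1000+0.4583) = 0.0000 m
margins: 0.0400+0.0000+0.0300 = 0.0700 m
sum ≈ 0.0550+0.1260+0.0000+0.0700 ≈ 0.2510 m = S ✓

v_R_max = 11/20 m/s = 0.5500 m/s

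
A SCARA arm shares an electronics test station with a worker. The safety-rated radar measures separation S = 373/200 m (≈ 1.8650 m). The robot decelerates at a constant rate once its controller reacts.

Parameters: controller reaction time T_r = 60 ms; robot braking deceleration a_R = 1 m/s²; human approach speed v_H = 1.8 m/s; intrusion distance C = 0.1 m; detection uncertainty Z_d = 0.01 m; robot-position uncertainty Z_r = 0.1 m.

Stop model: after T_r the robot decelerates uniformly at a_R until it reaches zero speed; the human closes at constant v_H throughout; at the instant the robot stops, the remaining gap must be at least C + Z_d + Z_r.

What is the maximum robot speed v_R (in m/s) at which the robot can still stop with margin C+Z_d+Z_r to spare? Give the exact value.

v_R_max = 7/10 m/s = 0.7000 m/s

collect terms ⇒ (1/2)·v_R² + (93/50)·v_R + (-1547/1000) = 0
  disc = (93/50)² − 4·(1/2)·(-1547/1000) = 4096/625 ; √disc = 64/25
  v_R = (−(93/50) + 64/25) / (2·(1/2)) = 7/10 m/s
check:
T_s = v_R/a_R = (7/10)/1 = 0.7000 s
robot in T_r: 0.7000·0.0600 = 0.0420 m
robot under decel: 0.7000²/(2·1.0000) = 0.2450 m
human over T_r+T_s: 1.8000·(0.0600+0.7000) = 1.3680 m
C+Z_d+Z_r = 0.1000+0.0100+0.1000 = 0.2100 m
sum ≈ 0.0420+0.2450+1.3680+0.2100 ≈ 1.8650 m = S ✓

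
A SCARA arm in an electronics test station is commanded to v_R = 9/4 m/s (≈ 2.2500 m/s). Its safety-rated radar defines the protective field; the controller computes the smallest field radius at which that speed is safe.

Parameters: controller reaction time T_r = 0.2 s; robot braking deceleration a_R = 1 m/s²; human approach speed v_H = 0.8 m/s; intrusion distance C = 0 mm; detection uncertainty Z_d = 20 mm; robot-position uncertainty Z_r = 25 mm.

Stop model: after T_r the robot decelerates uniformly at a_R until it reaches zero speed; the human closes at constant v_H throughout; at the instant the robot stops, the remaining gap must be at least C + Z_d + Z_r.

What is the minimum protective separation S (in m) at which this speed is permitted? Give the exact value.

S_min = 3989/800 m = 4.9863 m

braking lasts T_s = (9/4)/1 = 2.2500 s
robot in T_r: 2.2500·0.2000 = 0.4500 m
braking distance = 2.2500²/(2·1.0000) = 2.5312 m
person approaches 0.8000·(0.2000+2.2500) = 1.9600 m
margins: 0.0000+0.0200+0.0250 = 0.0450 m
S_min ≈ 0.4500+2.5312+1.9600+0.0450  ⇒  S_min = 3989/800 m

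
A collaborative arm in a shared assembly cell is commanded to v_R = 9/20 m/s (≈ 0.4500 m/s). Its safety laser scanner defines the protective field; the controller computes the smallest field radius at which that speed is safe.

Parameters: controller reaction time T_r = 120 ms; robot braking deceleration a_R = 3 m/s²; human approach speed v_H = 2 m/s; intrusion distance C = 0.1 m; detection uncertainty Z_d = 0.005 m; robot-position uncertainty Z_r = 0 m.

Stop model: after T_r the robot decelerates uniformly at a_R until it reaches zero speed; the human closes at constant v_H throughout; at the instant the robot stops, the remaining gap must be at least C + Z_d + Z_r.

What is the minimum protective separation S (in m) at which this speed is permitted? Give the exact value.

S_min = 2931/4000 m = 0.7328 m

T_s = v_R/a_R = (9/20)/3 = 0.1500 s
robot in T_r: 0.4500·0.1200 = 0.0540 m
robot covers 0.4500·0.1500 − ½·3.0000·0.1500² = 0.0338 m while stopping
human over T_r+T_s: 2.0000·(0.1200+0.1500) = 0.5400 m
margins: 0.1000+0.0050+0.0000 = 0.1050 m
S_min ≈ 0.0540+0.0338+0.5400+0.1050  ⇒  S_min = 2931/4000 m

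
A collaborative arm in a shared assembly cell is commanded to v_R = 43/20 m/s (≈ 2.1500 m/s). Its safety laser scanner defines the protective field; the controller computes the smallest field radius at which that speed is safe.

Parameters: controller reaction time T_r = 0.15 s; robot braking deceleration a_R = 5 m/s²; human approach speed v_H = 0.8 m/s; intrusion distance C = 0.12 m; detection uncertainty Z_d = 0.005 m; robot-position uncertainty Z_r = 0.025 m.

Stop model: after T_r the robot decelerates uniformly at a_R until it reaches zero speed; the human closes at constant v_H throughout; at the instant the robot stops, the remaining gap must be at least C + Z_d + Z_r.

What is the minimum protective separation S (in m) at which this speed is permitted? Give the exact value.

S_min = 1119/800 m = 1.3987 m

braking lasts T_s = (43/20)/5 = 0.4300 s
robot in T_r: 2.1500·0.1500 = 0.3225 m
robot under decel: 2.1500²/(2·5.0000) = 0.4622 m
human closes 0.8000·0.5800 = 0.4640 m
margins: 0.1200+0.0050+0.0250 = 0.1500 m
S_min ≈ 0.3225+0.4622+0.4640+0.1500  ⇒  S_min = 1119/800 m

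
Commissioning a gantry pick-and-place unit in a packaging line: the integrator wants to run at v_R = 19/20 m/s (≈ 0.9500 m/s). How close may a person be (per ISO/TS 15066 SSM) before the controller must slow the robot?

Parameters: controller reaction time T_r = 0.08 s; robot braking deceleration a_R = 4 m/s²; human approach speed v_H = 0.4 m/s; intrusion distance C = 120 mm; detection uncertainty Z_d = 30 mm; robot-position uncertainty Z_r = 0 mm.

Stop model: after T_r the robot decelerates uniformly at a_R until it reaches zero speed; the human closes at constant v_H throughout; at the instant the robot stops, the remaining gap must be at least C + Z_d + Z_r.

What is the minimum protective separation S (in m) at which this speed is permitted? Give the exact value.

S_min = 7453/16000 m = 0.4658 m

T_s = v_R/a_R = (19/20)/4 = 0.2375 s
robot covers v_R·T_r = 0.9500·0.0800 = 0.0760 m before braking
braking distance = 0.9500²/(2·4.0000) = 0.1128 m
human over T_r+T_s: 0.4000·(0.0800+0.2375) = 0.1270 m
C+Z_d+Z_r = 0.1200+0.0300+0.0000 = 0.1500 m
S_min ≈ 0.0760+0.1128+0.1270+0.1500  ⇒  S_min = 7453/16000 m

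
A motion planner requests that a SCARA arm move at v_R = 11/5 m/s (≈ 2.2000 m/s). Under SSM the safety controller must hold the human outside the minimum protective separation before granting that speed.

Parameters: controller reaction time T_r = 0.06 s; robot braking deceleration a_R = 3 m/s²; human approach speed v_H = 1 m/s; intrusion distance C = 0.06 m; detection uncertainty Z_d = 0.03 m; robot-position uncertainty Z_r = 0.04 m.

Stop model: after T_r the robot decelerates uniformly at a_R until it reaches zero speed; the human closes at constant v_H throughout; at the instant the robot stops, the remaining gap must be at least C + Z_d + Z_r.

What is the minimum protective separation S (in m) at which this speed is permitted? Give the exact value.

T_s = v_R/a_R = (11/5)/3 = 0.7333 s
robot in T_r: 2.2000·0.0600 = 0.1320 m
robot covers 2.2000·0.7333 − ½·3.0000·0.7333² = 0.8067 m while stopping
human closes 1.0000·0.7933 = 0.7933 m
residual clearance needed = 0.0600+0.0300+0.0400 = 0.1300 m
S_min ≈ 0.1320+0.8067+0.7933+0.1300  ⇒  S_min = 931/500 m

S_min = 931/500 m = 1.8620 m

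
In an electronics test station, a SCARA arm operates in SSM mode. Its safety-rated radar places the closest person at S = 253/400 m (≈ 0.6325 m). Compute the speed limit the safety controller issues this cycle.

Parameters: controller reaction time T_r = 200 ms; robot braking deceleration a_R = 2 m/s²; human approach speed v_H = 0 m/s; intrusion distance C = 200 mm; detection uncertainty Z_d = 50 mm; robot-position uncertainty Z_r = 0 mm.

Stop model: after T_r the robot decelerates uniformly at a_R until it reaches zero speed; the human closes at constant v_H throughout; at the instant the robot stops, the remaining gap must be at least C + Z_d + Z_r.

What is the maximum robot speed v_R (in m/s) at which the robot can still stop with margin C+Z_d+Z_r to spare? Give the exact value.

v_R_max = 9/10 m/s = 0.9000 m/s

quadratic (1/4)·v² + (1/5)·v + (-153/400) = 0
  disc = (1/5)² − 4·(1/4)·(-153/400) = 169/400 ; √disc = 13/20
  v_R = (−(1/5) + 13/20) / (2·(1/4)) = 9/10 m/s
check:
T_s = v_R/a_R = (9/10)/2 = 0.4500 s
robot covers v_R·T_r = 0.9000·0.2000 = 0.1800 m before braking
braking distance = 0.9000²/(2·2.0000) = 0.2025 m
person approaches 0.0000·(0.2000+0.4500) = 0.0000 m
C+Z_d+Z_r = 0.2000+0.0500+0.0000 = 0.2500 m
sum ≈ 0.1800+0.2025+0.0000+0.2500 ≈ 0.6325 m = S ✓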